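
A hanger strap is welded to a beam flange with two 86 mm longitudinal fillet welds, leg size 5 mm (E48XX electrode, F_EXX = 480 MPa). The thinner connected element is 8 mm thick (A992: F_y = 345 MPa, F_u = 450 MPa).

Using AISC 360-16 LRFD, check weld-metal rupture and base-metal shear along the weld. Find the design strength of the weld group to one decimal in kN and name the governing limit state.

131.3 kN (weld metal governs)

Weld metal: throat = 0.707×5 = 3.535 mm, L = 2×86 = 172 mm. φR_n = 0.75 × 0.6 × 480 × 3.535 × 172 = 131.3 kN.
Base metal shear (8 mm plate): yield φR_n = 1.0×0.6×345×8×172 = 284.8 kN; rupture φR_n = 0.75×0.6×450×8×172 = 278.6 kN; take 278.6 kN (rupture).
Governing: min(131.3, 278.6) = 131.3 kN → weld metal.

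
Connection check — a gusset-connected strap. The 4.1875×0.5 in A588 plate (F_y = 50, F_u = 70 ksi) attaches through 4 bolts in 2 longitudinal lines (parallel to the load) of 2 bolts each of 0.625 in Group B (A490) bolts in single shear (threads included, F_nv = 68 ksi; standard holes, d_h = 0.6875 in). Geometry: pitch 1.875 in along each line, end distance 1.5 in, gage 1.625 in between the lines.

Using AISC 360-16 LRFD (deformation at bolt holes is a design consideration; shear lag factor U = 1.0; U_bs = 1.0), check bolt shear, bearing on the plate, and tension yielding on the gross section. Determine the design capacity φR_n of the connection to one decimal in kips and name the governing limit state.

62.6 kips (bolt shear governs)

Bolt shear: A_b = π(0.625)²/4 = 0.3068 in². φR_n = 0.75 × 68 × 0.3068 × 4 × 1 = 62.6 kips.
Bearing (0.5 in plate, F_u = 70 ksi): end bolts L_c = 1.5 − 0.6875/2 = 1.15625, R_n = min(1.2×1.15625×0.5×70, 2.4×0.625×0.5×70) = 48.563 kips/bolt; interior L_c = 1.875 − 0.6875 = 1.1875, R_n = 49.875 kips/bolt. φR_n = 0.75 × (2×48.563 + 2×49.875) = 147.7 kips.
Tension yield (gross): A_g = 4.1875×0.5 = 2.0938 in². φR_n = 0.90 × 50 × 2.0938 = 94.2 kips.
Governing: min(62.6, 147.7, 94.2) = 62.6 kips → bolt shear.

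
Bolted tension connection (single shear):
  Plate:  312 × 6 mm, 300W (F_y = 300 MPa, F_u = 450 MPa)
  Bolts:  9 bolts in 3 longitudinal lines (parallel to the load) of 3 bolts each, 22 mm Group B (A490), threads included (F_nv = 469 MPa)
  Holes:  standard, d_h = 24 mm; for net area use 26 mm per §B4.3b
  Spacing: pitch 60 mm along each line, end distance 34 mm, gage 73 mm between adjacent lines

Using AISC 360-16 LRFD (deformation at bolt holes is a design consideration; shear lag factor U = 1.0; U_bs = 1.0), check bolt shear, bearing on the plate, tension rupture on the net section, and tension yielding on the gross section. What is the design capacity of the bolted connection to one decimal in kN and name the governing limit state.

473.9 kN (net-section rupture governs)

Bolt shear: A_b = π(22)²/4 = 380.13 mm². φR_n = 0.75 × 469 × 380.13 × 9 × 1 = 1203.4 kN.
Bearing (6 mm plate, F_u = 450 MPa): end bolts L_c = 34 − 24/2 = 22, R_n = min(1.2×22×6×450, 2.4×22×6×450) = 71.28 kN/bolt; interior L_c = 60 − 24 = 36, R_n = 116.64 kN/bolt. φR_n = 0.75 × (3×71.28 + 6×116.64) = 685.3 kN.
Tension rupture (net): A_n = (312 − 3×26)×6 = 1404 mm² (U = 1.0, A_e = A_n). φR_n = 0.75 × 450 × 1404 = 473.9 kN.
Tension yield (gross): A_g = 312×6 = 1872 mm². φR_n = 0.90 × 300 × 1872 = 505.4 kN.
Governing: min(1203.4, 685.3, 473.9, 505.4) = 473.9 kN → net-section rupture.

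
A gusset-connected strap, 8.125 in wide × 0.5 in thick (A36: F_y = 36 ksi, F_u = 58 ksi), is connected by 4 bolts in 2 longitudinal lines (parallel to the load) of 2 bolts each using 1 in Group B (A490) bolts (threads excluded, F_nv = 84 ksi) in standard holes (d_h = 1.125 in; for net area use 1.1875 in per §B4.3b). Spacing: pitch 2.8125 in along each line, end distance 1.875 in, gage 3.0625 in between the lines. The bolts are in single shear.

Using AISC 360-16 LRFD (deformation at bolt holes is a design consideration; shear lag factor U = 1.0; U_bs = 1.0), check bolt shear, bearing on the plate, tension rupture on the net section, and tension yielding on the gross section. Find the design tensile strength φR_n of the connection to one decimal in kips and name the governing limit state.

125.1 kips (net-section rupture governs)

Bolt shear: A_b = π(1)²/4 = 0.7854 in². φR_n = 0.75 × 84 × 0.7854 × 4 × 1 = 197.9 kips.
Bearing (0.5 in plate, F_u = 58 ksi): end bolts L_c = 1.875 − 1.125/2 = 1.3125, R_n = min(1.2×1.3125×0.5×58, 2.4×1×0.5×58) = 45.675 kips/bolt; interior L_c = 2.8125 − 1.125 = 1.6875, R_n = 58.725 kips/bolt. φR_n = 0.75 × (2×45.675 + 2×58.725) = 156.6 kips.
Tension rupture (net): A_n = (8.125 − 2×1.1875)×0.5 = 2.875 in² (U = 1.0, A_e = A_n). φR_n = 0.75 × 58 × 2.875 = 125.1 kips.
Tension yield (gross): A_g = 8.125×0.5 = 4.0625 in². φR_n = 0.90 × 36 × 4.0625 = 131.6 kips.
Governing: min(197.9, 156.6, 125.1, 131.6) = 125.1 kips → net-section rupture.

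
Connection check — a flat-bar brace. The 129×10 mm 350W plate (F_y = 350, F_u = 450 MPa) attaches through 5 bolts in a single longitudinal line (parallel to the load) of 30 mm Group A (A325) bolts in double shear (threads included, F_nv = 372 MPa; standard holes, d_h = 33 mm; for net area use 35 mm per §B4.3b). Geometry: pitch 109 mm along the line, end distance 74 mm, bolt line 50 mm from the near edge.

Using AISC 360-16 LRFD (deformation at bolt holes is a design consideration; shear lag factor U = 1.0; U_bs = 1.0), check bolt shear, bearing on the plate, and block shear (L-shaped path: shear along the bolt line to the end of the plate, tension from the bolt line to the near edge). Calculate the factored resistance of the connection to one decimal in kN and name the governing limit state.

823.5 kN (block shear governs)

Bolt shear: A_b = π(30)²/4 = 706.86 mm². φR_n = 0.75 × 372 × 706.86 × 5 × 2 = 1972.1 kN.
Bearing (10 mm plate, F_u = 450 MPa): end bolts L_c = 74 − 33/2 = 57.5, R_n = min(1.2×57.5×10×450, 2.4×30×10×450) = 310.5 kN/bolt; interior L_c = 109 − 33 = 76, R_n = 324 kN/bolt. φR_n = 0.75 × (1×310.5 + 4×324) = 1204.9 kN.
Block shear: shear path 1×[74+4×109] = 1×510 mm, A_gv = 5100, A_nv = 1×(510 − 4.5×35)×10 = 3525 mm²; tension to near edge: (50 − 0.5×35)×10 = 325 mm². R_n = min(0.6×450×3525, 0.6×350×5100) + 1.0×450×325 = min(951.75, 1071) + 146.25 = 1098 kN. φR_n = 0.75 × 1098 = 823.5 kN.
Governing: min(1972.1, 1204.9, 823.5) = 823.5 kN → block shear.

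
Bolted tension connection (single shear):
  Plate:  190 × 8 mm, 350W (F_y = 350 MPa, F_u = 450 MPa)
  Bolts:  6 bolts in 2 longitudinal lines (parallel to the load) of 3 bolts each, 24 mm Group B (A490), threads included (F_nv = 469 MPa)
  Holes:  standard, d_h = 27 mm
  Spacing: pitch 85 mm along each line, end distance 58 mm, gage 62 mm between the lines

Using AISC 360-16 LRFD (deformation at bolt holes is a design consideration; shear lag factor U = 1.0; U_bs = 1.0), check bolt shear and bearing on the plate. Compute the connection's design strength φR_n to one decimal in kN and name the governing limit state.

Bolt shear: A_b = π(24)²/4 = 452.39 mm². φR_n = 0.75 × 469 × 452.39 × 6 × 1 = 954.8 kN.
Bearing (8 mm plate, F_u = 450 MPa): end bolts L_c = 58 − 27/2 = 44.5, R_n = min(1.2×44.5×8×450, 2.4×24×8×450) = 192.24 kN/bolt; interior L_c = 85 − 27 = 58, R_n = 207.36 kN/bolt. φR_n = 0.75 × (2×192.24 + 4×207.36) = 910.4 kN.
Governing: min(954.8, 910.4) = 910.4 kN → bearing.

910.4 kN (bearing governs)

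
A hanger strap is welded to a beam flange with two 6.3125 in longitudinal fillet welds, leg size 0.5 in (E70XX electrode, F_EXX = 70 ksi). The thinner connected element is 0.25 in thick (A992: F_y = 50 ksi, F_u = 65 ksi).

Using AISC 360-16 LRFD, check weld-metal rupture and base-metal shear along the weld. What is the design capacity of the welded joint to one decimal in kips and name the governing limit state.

Weld metal: throat = 0.707×0.5 = 0.3535 in, L = 2×6.3125 = 12.625 in. φR_n = 0.75 × 0.6 × 70 × 0.3535 × 12.625 = 140.6 kips.
Base metal shear (0.25 in plate): yield φR_n = 1.0×0.6×50×0.25×12.625 = 94.7 kips; rupture φR_n = 0.75×0.6×65×0.25×12.625 = 92.3 kips; take 92.3 kips (rupture).
Governing: min(140.6, 92.3) = 92.3 kips → base-metal shear.

92.3 kips (base-metal shear governs)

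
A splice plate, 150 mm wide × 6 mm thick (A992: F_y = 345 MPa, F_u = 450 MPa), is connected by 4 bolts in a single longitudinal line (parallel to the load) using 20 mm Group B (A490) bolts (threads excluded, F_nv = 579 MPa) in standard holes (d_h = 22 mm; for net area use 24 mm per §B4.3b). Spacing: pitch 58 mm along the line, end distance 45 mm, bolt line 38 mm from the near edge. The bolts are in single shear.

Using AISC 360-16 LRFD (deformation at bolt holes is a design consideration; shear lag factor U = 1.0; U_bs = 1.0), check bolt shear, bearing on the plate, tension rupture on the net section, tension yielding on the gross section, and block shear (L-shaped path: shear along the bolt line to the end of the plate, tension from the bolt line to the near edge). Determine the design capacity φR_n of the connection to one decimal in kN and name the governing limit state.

216.7 kN (block shear governs)

Bolt shear: A_b = π(20)²/4 = 314.16 mm². φR_n = 0.75 × 579 × 314.16 × 4 × 1 = 545.7 kN.
Bearing (6 mm plate, F_u = 450 MPa): end bolts L_c = 45 − 22/2 = 34, R_n = min(1.2×34×6×450, 2.4×20×6×450) = 110.16 kN/bolt; interior L_c = 58 − 22 = 36, R_n = 116.64 kN/bolt. φR_n = 0.75 × (1×110.16 + 3×116.64) = 345.1 kN.
Tension rupture (net): A_n = (150 − 1×24)×6 = 756 mm² (U = 1.0, A_e = A_n). φR_n = 0.75 × 450 × 756 = 255.2 kN.
Tension yield (gross): A_g = 150×6 = 900 mm². φR_n = 0.90 × 345 × 900 = 279.5 kN.
Block shear: shear path 1×[45+3×58] = 1×219 mm, A_gv = 1314, A_nv = 1×(219 − 3.5×24)×6 = 810 mm²; tension to near edge: (38 − 0.5×24)×6 = 156 mm². R_n = min(0.6×450×810, 0.6×345×1314) + 1.0×450×156 = min(218.7, 272) + 70.2 = 288.9 kN. φR_n = 0.75 × 288.9 = 216.7 kN.
Governing: min(545.7, 345.1, 255.2, 279.5, 216.7) = 216.7 kN → block shear.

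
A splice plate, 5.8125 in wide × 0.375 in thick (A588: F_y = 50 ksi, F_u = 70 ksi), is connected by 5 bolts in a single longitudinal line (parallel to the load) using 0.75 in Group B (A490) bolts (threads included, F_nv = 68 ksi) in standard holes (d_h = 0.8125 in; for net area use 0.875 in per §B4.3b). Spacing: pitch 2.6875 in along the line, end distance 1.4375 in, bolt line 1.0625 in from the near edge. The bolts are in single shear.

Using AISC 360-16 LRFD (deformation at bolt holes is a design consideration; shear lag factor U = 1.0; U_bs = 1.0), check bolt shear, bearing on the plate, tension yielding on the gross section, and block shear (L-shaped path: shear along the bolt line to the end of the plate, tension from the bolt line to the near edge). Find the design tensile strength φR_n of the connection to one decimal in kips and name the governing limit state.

Bolt shear: A_b = π(0.75)²/4 = 0.44179 in². φR_n = 0.75 × 68 × 0.44179 × 5 × 1 = 112.7 kips.
Bearing (0.375 in plate, F_u = 70 ksi): end bolts L_c = 1.4375 − 0.8125/2 = 1.03125, R_n = min(1.2×1.03125×0.375×70, 2.4×0.75×0.375×70) = 32.484 kips/bolt; interior L_c = 2.6875 − 0.8125 = 1.875, R_n = 47.25 kips/bolt. φR_n = 0.75 × (1×32.484 + 4×47.25) = 166.1 kips.
Tension yield (gross): A_g = 5.8125×0.375 = 2.1797 in². φR_n = 0.90 × 50 × 2.1797 = 98.1 kips.
Block shear: shear path 1×[1.4375+4×2.6875] = 1×12.1875 in, A_gv = 4.5703, A_nv = 1×(12.1875 − 4.5×0.875)×0.375 = 3.0938 in²; tension to near edge: (1.0625 − 0.5×0.875)×0.375 = 0.23438 in². R_n = min(0.6×70×3.0938, 0.6×50×4.5703) + 1.0×70×0.23438 = min(129.94, 137.11) + 16.407 = 146.35 kips. φR_n = 0.75 × 146.35 = 109.8 kips.
Governing: min(112.7, 166.1, 98.1, 109.8) = 98.1 kips → gross-section yield.

98.1 kips (gross-section yield governs)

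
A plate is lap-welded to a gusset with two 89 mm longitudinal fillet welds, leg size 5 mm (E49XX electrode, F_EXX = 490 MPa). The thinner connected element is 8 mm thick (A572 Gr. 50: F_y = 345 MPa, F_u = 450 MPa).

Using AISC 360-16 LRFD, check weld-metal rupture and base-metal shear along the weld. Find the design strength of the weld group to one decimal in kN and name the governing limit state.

138.7 kN (weld metal governs)

Weld metal: throat = 0.707×5 = 3.535 mm, L = 2×89 = 178 mm. φR_n = 0.75 × 0.6 × 490 × 3.535 × 178 = 138.7 kN.
Base metal shear (8 mm plate): yield φR_n = 1.0×0.6×345×8×178 = 294.8 kN; rupture φR_n = 0.75×0.6×450×8×178 = 288.4 kN; take 288.4 kN (rupture).
Governing: min(138.7, 288.4) = 138.7 kN → weld metal.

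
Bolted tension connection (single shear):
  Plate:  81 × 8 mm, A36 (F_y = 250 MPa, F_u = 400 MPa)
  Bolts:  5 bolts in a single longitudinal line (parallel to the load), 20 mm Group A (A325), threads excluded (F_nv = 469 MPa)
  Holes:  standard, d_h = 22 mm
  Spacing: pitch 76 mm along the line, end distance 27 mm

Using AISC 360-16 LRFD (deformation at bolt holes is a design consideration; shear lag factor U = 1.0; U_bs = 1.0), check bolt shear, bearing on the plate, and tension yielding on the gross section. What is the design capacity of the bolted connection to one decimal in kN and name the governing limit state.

Bolt shear: A_b = π(20)²/4 = 314.16 mm². φR_n = 0.75 × 469 × 314.16 × 5 × 1 = 552.5 kN.
Bearing (8 mm plate, F_u = 400 MPa): end bolts L_c = 27 − 22/2 = 16, R_n = min(1.2×16×8×400, 2.4×20×8×400) = 61.44 kN/bolt; interior L_c = 76 − 22 = 54, R_n = 153.6 kN/bolt. φR_n = 0.75 × (1×61.44 + 4×153.6) = 506.9 kN.
Tension yield (gross): A_g = 81×8 = 648 mm². φR_n = 0.90 × 250 × 648 = 145.8 kN.
Governing: min(552.5, 506.9, 145.8) = 145.8 kN → gross-section yield.

145.8 kN (gross-section yield governs)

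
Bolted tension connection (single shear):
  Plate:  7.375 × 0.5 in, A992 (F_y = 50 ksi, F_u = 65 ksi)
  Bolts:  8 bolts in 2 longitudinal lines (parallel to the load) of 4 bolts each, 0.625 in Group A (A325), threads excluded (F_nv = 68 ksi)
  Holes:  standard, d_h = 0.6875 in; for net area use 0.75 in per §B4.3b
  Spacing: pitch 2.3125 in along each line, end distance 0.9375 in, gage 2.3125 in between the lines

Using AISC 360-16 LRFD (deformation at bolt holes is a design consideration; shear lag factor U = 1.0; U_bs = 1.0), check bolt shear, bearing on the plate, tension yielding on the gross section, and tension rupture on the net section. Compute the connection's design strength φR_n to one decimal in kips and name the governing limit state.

125.2 kips (bolt shear governs)

Bolt shear: A_b = π(0.625)²/4 = 0.3068 in². φR_n = 0.75 × 68 × 0.3068 × 8 × 1 = 125.2 kips.
Bearing (0.5 in plate, F_u = 65 ksi): end bolts L_c = 0.9375 − 0.6875/2 = 0.59375, R_n = min(1.2×0.59375×0.5×65, 2.4×0.625×0.5×65) = 23.156 kips/bolt; interior L_c = 2.3125 − 0.6875 = 1.625, R_n = 48.75 kips/bolt. φR_n = 0.75 × (2×23.156 + 6×48.75) = 254.1 kips.
Tension yield (gross): A_g = 7.375×0.5 = 3.6875 in². φR_n = 0.90 × 50 × 3.6875 = 165.9 kips.
Tension rupture (net): A_n = (7.375 − 2×0.75)×0.5 = 2.9375 in² (U = 1.0, A_e = A_n). φR_n = 0.75 × 65 × 2.9375 = 143.2 kips.
Governing: min(125.2, 254.1, 165.9, 143.2) = 125.2 kips → bolt shear.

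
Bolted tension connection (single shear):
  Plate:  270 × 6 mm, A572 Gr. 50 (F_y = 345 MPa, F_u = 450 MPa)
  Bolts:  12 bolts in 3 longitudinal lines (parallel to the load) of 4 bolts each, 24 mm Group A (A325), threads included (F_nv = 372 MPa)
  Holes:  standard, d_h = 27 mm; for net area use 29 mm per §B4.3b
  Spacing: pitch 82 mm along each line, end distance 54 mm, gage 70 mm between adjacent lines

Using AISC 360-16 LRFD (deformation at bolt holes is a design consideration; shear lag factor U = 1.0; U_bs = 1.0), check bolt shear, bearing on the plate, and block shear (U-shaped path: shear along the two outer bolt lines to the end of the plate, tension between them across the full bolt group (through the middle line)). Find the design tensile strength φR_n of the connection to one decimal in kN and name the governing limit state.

648.4 kN (block shear governs)

Bolt shear: A_b = π(24)²/4 = 452.39 mm². φR_n = 0.75 × 372 × 452.39 × 12 × 1 = 1514.6 kN.
Bearing (6 mm plate, F_u = 450 MPa): end bolts L_c = 54 − 27/2 = 40.5, R_n = min(1.2×40.5×6×450, 2.4×24×6×450) = 131.22 kN/bolt; interior L_c = 82 − 27 = 55, R_n = 155.52 kN/bolt. φR_n = 0.75 × (3×131.22 + 9×155.52) = 1345.0 kN.
Block shear: shear path 2×[54+3×82] = 2×300 mm, A_gv = 3600, A_nv = 2×(300 − 3.5×29)×6 = 2382 mm²; tension across gage: (140 − 2×29)×6 = 492 mm². R_n = min(0.6×450×2382, 0.6×345×3600) + 1.0×450×492 = min(643.14, 745.2) + 221.4 = 864.54 kN. φR_n = 0.75 × 864.54 = 648.4 kN.
Governing: min(1514.6, 1345.0, 648.4) = 648.4 kN → block shear.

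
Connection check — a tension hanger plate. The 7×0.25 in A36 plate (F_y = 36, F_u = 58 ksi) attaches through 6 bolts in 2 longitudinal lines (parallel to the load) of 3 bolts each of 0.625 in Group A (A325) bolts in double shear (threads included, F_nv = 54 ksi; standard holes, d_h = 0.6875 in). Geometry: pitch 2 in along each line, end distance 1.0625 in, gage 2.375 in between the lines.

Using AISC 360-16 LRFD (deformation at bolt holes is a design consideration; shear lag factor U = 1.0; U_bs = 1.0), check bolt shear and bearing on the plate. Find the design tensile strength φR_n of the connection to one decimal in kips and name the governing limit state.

Bolt shear: A_b = π(0.625)²/4 = 0.3068 in². φR_n = 0.75 × 54 × 0.3068 × 6 × 2 = 149.1 kips.
Bearing (0.25 in plate, F_u = 58 ksi): end bolts L_c = 1.0625 − 0.6875/2 = 0.71875, R_n = min(1.2×0.71875×0.25×58, 2.4×0.625×0.25×58) = 12.506 kips/bolt; interior L_c = 2 − 0.6875 = 1.3125, R_n = 21.75 kips/bolt. φR_n = 0.75 × (2×12.506 + 4×21.75) = 84.0 kips.
Governing: min(149.1, 84.0) = 84.0 kips → bearing.

84.0 kips (bearing governs)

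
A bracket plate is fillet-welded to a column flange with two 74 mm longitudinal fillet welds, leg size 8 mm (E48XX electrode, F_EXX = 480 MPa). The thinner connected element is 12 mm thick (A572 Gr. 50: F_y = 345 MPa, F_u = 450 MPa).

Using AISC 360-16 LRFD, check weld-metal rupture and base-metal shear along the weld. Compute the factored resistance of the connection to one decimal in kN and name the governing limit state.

180.8 kN (weld metal governs)

Weld metal: throat = 0.707×8 = 5.656 mm, L = 2×74 = 148 mm. φR_n = 0.75 × 0.6 × 480 × 5.656 × 148 = 180.8 kN.
Base metal shear (12 mm plate): yield φR_n = 1.0×0.6×345×12×148 = 367.6 kN; rupture φR_n = 0.75×0.6×450×12×148 = 359.6 kN; take 359.6 kN (rupture).
Governing: min(180.8, 359.6) = 180.8 kN → weld metal.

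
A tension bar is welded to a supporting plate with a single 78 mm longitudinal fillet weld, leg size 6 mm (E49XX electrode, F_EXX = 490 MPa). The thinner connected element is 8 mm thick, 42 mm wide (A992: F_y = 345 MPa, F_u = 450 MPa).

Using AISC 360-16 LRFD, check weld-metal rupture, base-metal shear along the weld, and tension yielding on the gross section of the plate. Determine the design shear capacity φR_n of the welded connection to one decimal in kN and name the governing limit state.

Weld metal: throat = 0.707×6 = 4.242 mm, L = 78 mm. φR_n = 0.75 × 0.6 × 490 × 4.242 × 78 = 73.0 kN.
Base metal shear (8 mm plate): yield φR_n = 1.0×0.6×345×8×78 = 129.2 kN; rupture φR_n = 0.75×0.6×450×8×78 = 126.4 kN; take 126.4 kN (rupture).
Tension yield (gross): A_g = 42×8 = 336 mm². φR_n = 0.90 × 345 × 336 = 104.3 kN.
Governing: min(73.0, 126.4, 104.3) = 73.0 kN → weld metal.

73.0 kN (weld metal governs)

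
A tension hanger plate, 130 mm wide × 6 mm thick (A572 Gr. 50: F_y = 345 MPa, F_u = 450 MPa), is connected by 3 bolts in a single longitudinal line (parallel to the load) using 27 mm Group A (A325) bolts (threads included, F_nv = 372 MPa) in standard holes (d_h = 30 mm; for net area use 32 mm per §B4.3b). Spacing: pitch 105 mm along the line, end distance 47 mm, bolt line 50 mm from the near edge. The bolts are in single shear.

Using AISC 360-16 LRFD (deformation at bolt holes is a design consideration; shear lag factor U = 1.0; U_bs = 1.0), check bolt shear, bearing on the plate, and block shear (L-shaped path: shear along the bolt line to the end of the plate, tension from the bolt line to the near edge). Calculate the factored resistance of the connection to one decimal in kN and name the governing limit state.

Bolt shear: A_b = π(27)²/4 = 572.56 mm². φR_n = 0.75 × 372 × 572.56 × 3 × 1 = 479.2 kN.
Bearing (6 mm plate, F_u = 450 MPa): end bolts L_c = 47 − 30/2 = 32, R_n = min(1.2×32×6×450, 2.4×27×6×450) = 103.68 kN/bolt; interior L_c = 105 − 30 = 75, R_n = 174.96 kN/bolt. φR_n = 0.75 × (1×103.68 + 2×174.96) = 340.2 kN.
Block shear: shear path 1×[47+2×105] = 1×257 mm, A_gv = 1542, A_nv = 1×(257 − 2.5×32)×6 = 1062 mm²; tension to near edge: (50 − 0.5×32)×6 = 204 mm². R_n = min(0.6×450×1062, 0.6×345×1542) + 1.0×450×204 = min(286.74, 319.19) + 91.8 = 378.54 kN. φR_n = 0.75 × 378.54 = 283.9 kN.
Governing: min(479.2, 340.2, 283.9) = 283.9 kN → block shear.

283.9 kN (block shear governs)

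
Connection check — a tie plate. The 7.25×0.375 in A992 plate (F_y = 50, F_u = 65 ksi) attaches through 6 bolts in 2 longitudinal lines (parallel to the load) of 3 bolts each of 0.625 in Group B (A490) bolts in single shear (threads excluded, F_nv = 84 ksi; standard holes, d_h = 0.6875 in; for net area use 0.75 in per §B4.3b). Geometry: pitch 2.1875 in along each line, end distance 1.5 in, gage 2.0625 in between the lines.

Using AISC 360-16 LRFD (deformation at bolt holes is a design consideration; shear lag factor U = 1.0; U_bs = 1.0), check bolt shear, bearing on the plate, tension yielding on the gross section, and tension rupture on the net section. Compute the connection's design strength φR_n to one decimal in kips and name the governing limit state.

Bolt shear: A_b = π(0.625)²/4 = 0.3068 in². φR_n = 0.75 × 84 × 0.3068 × 6 × 1 = 116.0 kips.
Bearing (0.375 in plate, F_u = 65 ksi): end bolts L_c = 1.5 − 0.6875/2 = 1.15625, R_n = min(1.2×1.15625×0.375×65, 2.4×0.625×0.375×65) = 33.82 kips/bolt; interior L_c = 2.1875 − 0.6875 = 1.5, R_n = 36.563 kips/bolt. φR_n = 0.75 × (2×33.82 + 4×36.563) = 160.4 kips.
Tension yield (gross): A_g = 7.25×0.375 = 2.7188 in². φR_n = 0.90 × 50 × 2.7188 = 122.3 kips.
Tension rupture (net): A_n = (7.25 − 2×0.75)×0.375 = 2.1563 in² (U = 1.0, A_e = A_n). φR_n = 0.75 × 65 × 2.1563 = 105.1 kips.
Governing: min(116.0, 160.4, 122.3, 105.1) = 105.1 kips → net-section rupture.

105.1 kips (net-section rupture governs)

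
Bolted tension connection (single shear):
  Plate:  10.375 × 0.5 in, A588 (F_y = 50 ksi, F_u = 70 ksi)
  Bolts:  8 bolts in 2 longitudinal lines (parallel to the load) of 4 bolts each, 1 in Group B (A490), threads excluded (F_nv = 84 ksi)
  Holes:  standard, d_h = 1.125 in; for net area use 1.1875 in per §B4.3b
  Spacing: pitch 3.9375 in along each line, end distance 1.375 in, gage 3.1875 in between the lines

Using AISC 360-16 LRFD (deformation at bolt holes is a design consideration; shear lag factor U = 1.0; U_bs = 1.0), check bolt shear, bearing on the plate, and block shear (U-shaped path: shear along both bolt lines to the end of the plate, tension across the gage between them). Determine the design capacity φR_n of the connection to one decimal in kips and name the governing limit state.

337.0 kips (block shear governs)

Bolt shear: A_b = π(1)²/4 = 0.7854 in². φR_n = 0.75 × 84 × 0.7854 × 8 × 1 = 395.8 kips.
Bearing (0.5 in plate, F_u = 70 ksi): end bolts L_c = 1.375 − 1.125/2 = 0.8125, R_n = min(1.2×0.8125×0.5×70, 2.4×1×0.5×70) = 34.125 kips/bolt; interior L_c = 3.9375 − 1.125 = 2.8125, R_n = 84 kips/bolt. φR_n = 0.75 × (2×34.125 + 6×84) = 429.2 kips.
Block shear: shear path 2×[1.375+3×3.9375] = 2×13.1875 in, A_gv = 13.188, A_nv = 2×(13.1875 − 3.5×1.1875)×0.5 = 9.0313 in²; tension across gage: (3.1875 − 1×1.1875)×0.5 = 1 in². R_n = min(0.6×70×9.0313, 0.6×50×13.188) + 1.0×70×1 = min(379.31, 395.64) + 70 = 449.31 kips. φR_n = 0.75 × 449.31 = 337.0 kips.
Governing: min(395.8, 429.2, 337.0) = 337.0 kips → block shear.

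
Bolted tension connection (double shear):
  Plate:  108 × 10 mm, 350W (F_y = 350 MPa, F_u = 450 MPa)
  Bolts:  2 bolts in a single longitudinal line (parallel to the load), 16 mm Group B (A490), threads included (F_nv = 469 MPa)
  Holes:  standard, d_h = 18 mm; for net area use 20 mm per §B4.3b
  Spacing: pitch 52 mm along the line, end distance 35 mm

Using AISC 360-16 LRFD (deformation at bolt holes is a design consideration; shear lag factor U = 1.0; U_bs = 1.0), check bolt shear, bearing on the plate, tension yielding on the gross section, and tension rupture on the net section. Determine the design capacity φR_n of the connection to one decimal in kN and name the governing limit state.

234.9 kN (bearing governs)

Bolt shear: A_b = π(16)²/4 = 201.06 mm². φR_n = 0.75 × 469 × 201.06 × 2 × 2 = 282.9 kN.
Bearing (10 mm plate, F_u = 450 MPa): end bolts L_c = 35 − 18/2 = 26, R_n = min(1.2×26×10×450, 2.4×16×10×450) = 140.4 kN/bolt; interior L_c = 52 − 18 = 34, R_n = 172.8 kN/bolt. φR_n = 0.75 × (1×140.4 + 1×172.8) = 234.9 kN.
Tension yield (gross): A_g = 108×10 = 1080 mm². φR_n = 0.90 × 350 × 1080 = 340.2 kN.
Tension rupture (net): A_n = (108 − 1×20)×10 = 880 mm² (U = 1.0, A_e = A_n). φR_n = 0.75 × 450 × 880 = 297.0 kN.
Governing: min(282.9, 234.9, 340.2, 297.0) = 234.9 kN → bearing.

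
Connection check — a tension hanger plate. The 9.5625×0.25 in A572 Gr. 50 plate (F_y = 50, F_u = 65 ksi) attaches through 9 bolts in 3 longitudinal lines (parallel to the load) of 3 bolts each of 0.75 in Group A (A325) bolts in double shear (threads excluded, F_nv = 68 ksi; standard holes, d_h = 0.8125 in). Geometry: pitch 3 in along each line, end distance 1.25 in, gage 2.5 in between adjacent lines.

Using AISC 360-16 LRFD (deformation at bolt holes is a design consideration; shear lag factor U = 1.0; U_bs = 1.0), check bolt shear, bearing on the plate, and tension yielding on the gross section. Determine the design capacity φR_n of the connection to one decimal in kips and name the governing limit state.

Bolt shear: A_b = π(0.75)²/4 = 0.44179 in². φR_n = 0.75 × 68 × 0.44179 × 9 × 2 = 405.6 kips.
Bearing (0.25 in plate, F_u = 65 ksi): end bolts L_c = 1.25 − 0.8125/2 = 0.84375, R_n = min(1.2×0.84375×0.25×65, 2.4×0.75×0.25×65) = 16.453 kips/bolt; interior L_c = 3 − 0.8125 = 2.1875, R_n = 29.25 kips/bolt. φR_n = 0.75 × (3×16.453 + 6×29.25) = 168.6 kips.
Tension yield (gross): A_g = 9.5625×0.25 = 2.3906 in². φR_n = 0.90 × 50 × 2.3906 = 107.6 kips.
Governing: min(405.6, 168.6, 107.6) = 107.6 kips → gross-section yield.

107.6 kips (gross-section yield governs)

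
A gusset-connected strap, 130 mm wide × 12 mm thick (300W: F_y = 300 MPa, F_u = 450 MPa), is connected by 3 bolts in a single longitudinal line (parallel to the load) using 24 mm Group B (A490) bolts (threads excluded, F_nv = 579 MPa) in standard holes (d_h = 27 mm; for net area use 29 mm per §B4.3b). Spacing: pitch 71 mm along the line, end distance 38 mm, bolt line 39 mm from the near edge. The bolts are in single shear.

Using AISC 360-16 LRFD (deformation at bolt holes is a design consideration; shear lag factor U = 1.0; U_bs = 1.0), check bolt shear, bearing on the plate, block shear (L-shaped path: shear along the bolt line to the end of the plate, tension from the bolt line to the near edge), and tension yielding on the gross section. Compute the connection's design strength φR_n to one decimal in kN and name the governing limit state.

Bolt shear: A_b = π(24)²/4 = 452.39 mm². φR_n = 0.75 × 579 × 452.39 × 3 × 1 = 589.4 kN.
Bearing (12 mm plate, F_u = 450 MPa): end bolts L_c = 38 − 27/2 = 24.5, R_n = min(1.2×24.5×12×450, 2.4×24×12×450) = 158.76 kN/bolt; interior L_c = 71 − 27 = 44, R_n = 285.12 kN/bolt. φR_n = 0.75 × (1×158.76 + 2×285.12) = 546.8 kN.
Block shear: shear path 1×[38+2×71] = 1×180 mm, A_gv = 2160, A_nv = 1×(180 − 2.5×29)×12 = 1290 mm²; tension to near edge: (39 − 0.5×29)×12 = 294 mm². R_n = min(0.6×450×1290, 0.6×300×2160) + 1.0×450×294 = min(348.3, 388.8) + 132.3 = 480.6 kN. φR_n = 0.75 × 480.6 = 360.5 kN.
Tension yield (gross): A_g = 130×12 = 1560 mm². φR_n = 0.90 × 300 × 1560 = 421.2 kN.
Governing: min(589.4, 546.8, 360.5, 421.2) = 360.5 kN → block shear.

360.5 kN (block shear governs)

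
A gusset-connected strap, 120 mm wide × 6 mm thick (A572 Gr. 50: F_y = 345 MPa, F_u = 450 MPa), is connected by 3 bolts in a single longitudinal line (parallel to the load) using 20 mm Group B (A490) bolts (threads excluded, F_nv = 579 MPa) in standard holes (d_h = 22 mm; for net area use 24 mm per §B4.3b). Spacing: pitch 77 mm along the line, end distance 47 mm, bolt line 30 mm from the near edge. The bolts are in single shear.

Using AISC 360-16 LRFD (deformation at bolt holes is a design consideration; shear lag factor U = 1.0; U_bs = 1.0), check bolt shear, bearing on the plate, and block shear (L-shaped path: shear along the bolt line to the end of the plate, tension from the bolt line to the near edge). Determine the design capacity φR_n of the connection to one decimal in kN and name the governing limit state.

207.8 kN (block shear governs)

Bolt shear: A_b = π(20)²/4 = 314.16 mm². φR_n = 0.75 × 579 × 314.16 × 3 × 1 = 409.3 kN.
Bearing (6 mm plate, F_u = 450 MPa): end bolts L_c = 47 − 22/2 = 36, R_n = min(1.2×36×6×450, 2.4×20×6×450) = 116.64 kN/bolt; interior L_c = 77 − 22 = 55, R_n = 129.6 kN/bolt. φR_n = 0.75 × (1×116.64 + 2×129.6) = 281.9 kN.
Block shear: shear path 1×[47+2×77] = 1×201 mm, A_gv = 1206, A_nv = 1×(201 − 2.5×24)×6 = 846 mm²; tension to near edge: (30 − 0.5×24)×6 = 108 mm². R_n = min(0.6×450×846, 0.6×345×1206) + 1.0×450×108 = min(228.42, 249.64) + 48.6 = 277.02 kN. φR_n = 0.75 × 277.02 = 207.8 kN.
Governing: min(409.3, 281.9, 207.8) = 207.8 kN → block shear.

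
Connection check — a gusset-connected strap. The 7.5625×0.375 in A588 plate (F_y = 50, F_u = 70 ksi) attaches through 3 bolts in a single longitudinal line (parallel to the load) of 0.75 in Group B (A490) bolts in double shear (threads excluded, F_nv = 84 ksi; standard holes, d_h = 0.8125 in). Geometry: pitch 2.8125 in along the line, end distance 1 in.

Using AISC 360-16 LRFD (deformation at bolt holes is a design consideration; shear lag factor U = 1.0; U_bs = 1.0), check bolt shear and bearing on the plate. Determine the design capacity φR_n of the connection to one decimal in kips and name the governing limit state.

Bolt shear: A_b = π(0.75)²/4 = 0.44179 in². φR_n = 0.75 × 84 × 0.44179 × 3 × 2 = 167.0 kips.
Bearing (0.375 in plate, F_u = 70 ksi): end bolts L_c = 1 − 0.8125/2 = 0.59375, R_n = min(1.2×0.59375×0.375×70, 2.4×0.75×0.375×70) = 18.703 kips/bolt; interior L_c = 2.8125 − 0.8125 = 2, R_n = 47.25 kips/bolt. φR_n = 0.75 × (1×18.703 + 2×47.25) = 84.9 kips.
Governing: min(167.0, 84.9) = 84.9 kips → bearing.

84.9 kips (bearing governs)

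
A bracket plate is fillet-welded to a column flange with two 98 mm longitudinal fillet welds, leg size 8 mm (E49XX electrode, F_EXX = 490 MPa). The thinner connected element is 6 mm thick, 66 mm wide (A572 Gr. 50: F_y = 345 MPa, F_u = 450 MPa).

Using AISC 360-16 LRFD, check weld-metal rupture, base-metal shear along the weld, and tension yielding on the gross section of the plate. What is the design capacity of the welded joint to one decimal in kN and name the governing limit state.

123.0 kN (gross-section yield governs)

Weld metal: throat = 0.707×8 = 5.656 mm, L = 2×98 = 196 mm. φR_n = 0.75 × 0.6 × 490 × 5.656 × 196 = 244.4 kN.
Base metal shear (6 mm plate): yield φR_n = 1.0×0.6×345×6×196 = 243.4 kN; rupture φR_n = 0.75×0.6×450×6×196 = 238.1 kN; take 238.1 kN (rupture).
Tension yield (gross): A_g = 66×6 = 396 mm². φR_n = 0.90 × 345 × 396 = 123.0 kN.
Governing: min(244.4, 238.1, 123.0) = 123.0 kN → gross-section yield.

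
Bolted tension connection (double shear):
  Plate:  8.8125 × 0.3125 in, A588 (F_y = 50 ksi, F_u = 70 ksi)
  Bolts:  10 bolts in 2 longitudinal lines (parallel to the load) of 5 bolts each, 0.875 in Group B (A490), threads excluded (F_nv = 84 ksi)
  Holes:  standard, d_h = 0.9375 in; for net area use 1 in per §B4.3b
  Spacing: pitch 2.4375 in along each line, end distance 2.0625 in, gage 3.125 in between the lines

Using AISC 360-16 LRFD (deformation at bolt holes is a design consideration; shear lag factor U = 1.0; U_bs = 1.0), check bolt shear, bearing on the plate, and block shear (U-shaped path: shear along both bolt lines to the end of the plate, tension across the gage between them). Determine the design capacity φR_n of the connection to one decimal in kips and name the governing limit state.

Bolt shear: A_b = π(0.875)²/4 = 0.60132 in². φR_n = 0.75 × 84 × 0.60132 × 10 × 2 = 757.7 kips.
Bearing (0.3125 in plate, F_u = 70 ksi): end bolts L_c = 2.0625 − 0.9375/2 = 1.59375, R_n = min(1.2×1.59375×0.3125×70, 2.4×0.875×0.3125×70) = 41.836 kips/bolt; interior L_c = 2.4375 − 0.9375 = 1.5, R_n = 39.375 kips/bolt. φR_n = 0.75 × (2×41.836 + 8×39.375) = 299.0 kips.
Block shear: shear path 2×[2.0625+4×2.4375] = 2×11.8125 in, A_gv = 7.3828, A_nv = 2×(11.8125 − 4.5×1)×0.3125 = 4.5703 in²; tension across gage: (3.125 − 1×1)×0.3125 = 0.66406 in². R_n = min(0.6×70×4.5703, 0.6×50×7.3828) + 1.0×70×0.66406 = min(191.95, 221.48) + 46.484 = 238.43 kips. φR_n = 0.75 × 238.43 = 178.8 kips.
Governing: min(757.7, 299.0, 178.8) = 178.8 kips → block shear.

178.8 kips (block shear governs)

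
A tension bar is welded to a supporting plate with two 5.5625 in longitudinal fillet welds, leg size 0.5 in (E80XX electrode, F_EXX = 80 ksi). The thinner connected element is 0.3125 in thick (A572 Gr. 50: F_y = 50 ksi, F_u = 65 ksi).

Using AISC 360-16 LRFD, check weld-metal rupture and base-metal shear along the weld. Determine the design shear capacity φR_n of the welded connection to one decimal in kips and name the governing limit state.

Weld metal: throat = 0.707×0.5 = 0.3535 in, L = 2×5.5625 = 11.125 in. φR_n = 0.75 × 0.6 × 80 × 0.3535 × 11.125 = 141.6 kips.
Base metal shear (0.3125 in plate): yield φR_n = 1.0×0.6×50×0.3125×11.125 = 104.3 kips; rupture φR_n = 0.75×0.6×65×0.3125×11.125 = 101.7 kips; take 101.7 kips (rupture).
Governing: min(141.6, 101.7) = 101.7 kips → base-metal shear.

101.7 kips (base-metal shear governs)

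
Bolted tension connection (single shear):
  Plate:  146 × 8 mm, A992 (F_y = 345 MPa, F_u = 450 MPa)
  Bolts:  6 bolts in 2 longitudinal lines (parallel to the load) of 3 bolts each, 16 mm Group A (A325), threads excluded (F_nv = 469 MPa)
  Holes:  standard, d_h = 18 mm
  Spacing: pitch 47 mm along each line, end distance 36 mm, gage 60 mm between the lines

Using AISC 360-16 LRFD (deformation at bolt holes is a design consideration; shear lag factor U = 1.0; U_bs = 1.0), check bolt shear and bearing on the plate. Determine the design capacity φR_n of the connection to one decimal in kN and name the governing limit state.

424.3 kN (bolt shear governs)

Bolt shear: A_b = π(16)²/4 = 201.06 mm². φR_n = 0.75 × 469 × 201.06 × 6 × 1 = 424.3 kN.
Bearing (8 mm plate, F_u = 450 MPa): end bolts L_c = 36 − 18/2 = 27, R_n = min(1.2×27×8×450, 2.4×16×8×450) = 116.64 kN/bolt; interior L_c = 47 − 18 = 29, R_n = 125.28 kN/bolt. φR_n = 0.75 × (2×116.64 + 4×125.28) = 550.8 kN.
Governing: min(424.3, 550.8) = 424.3 kN → bolt shear.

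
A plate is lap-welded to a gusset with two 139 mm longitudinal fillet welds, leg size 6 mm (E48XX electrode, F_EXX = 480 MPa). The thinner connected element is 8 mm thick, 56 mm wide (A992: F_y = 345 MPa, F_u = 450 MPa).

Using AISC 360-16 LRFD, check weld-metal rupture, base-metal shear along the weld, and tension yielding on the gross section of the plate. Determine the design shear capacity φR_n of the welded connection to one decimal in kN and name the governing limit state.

139.1 kN (gross-section yield governs)

Weld metal: throat = 0.707×6 = 4.242 mm, L = 2×139 = 278 mm. φR_n = 0.75 × 0.6 × 480 × 4.242 × 278 = 254.7 kN.
Base metal shear (8 mm plate): yield φR_n = 1.0×0.6×345×8×278 = 460.4 kN; rupture φR_n = 0.75×0.6×450×8×278 = 450.4 kN; take 450.4 kN (rupture).
Tension yield (gross): A_g = 56×8 = 448 mm². φR_n = 0.90 × 345 × 448 = 139.1 kN.
Governing: min(254.7, 450.4, 139.1) = 139.1 kN → gross-section yield.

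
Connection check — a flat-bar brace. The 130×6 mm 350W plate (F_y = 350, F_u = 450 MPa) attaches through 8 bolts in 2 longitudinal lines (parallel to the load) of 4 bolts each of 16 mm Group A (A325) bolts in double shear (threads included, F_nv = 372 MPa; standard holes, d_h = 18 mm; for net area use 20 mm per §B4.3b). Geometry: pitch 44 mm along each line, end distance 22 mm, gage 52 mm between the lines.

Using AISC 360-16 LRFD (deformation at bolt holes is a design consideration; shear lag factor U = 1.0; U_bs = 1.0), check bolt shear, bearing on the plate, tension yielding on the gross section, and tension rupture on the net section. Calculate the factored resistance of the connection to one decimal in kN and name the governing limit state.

Bolt shear: A_b = π(16)²/4 = 201.06 mm². φR_n = 0.75 × 372 × 201.06 × 8 × 2 = 897.5 kN.
Bearing (6 mm plate, F_u = 450 MPa): end bolts L_c = 22 − 18/2 = 13, R_n = min(1.2×13×6×450, 2.4×16×6×450) = 42.12 kN/bolt; interior L_c = 44 − 18 = 26, R_n = 84.24 kN/bolt. φR_n = 0.75 × (2×42.12 + 6×84.24) = 442.3 kN.
Tension yield (gross): A_g = 130×6 = 780 mm². φR_n = 0.90 × 350 × 780 = 245.7 kN.
Tension rupture (net): A_n = (130 − 2×20)×6 = 540 mm² (U = 1.0, A_e = A_n). φR_n = 0.75 × 450 × 540 = 182.3 kN.
Governing: min(897.5, 442.3, 245.7, 182.3) = 182.3 kN → net-section rupture.

182.3 kN (net-section rupture governs)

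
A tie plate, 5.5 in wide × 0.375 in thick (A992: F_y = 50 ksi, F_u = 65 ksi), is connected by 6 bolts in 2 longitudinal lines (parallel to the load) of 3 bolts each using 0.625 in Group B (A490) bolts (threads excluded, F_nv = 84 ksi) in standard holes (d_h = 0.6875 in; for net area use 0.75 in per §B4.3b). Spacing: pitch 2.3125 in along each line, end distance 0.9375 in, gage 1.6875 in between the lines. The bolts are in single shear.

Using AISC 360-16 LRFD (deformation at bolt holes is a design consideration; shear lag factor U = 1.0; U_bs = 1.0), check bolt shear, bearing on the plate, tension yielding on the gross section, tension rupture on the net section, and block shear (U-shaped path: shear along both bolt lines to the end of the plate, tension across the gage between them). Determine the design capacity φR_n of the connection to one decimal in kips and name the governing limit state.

Bolt shear: A_b = π(0.625)²/4 = 0.3068 in². φR_n = 0.75 × 84 × 0.3068 × 6 × 1 = 116.0 kips.
Bearing (0.375 in plate, F_u = 65 ksi): end bolts L_c = 0.9375 − 0.6875/2 = 0.59375, R_n = min(1.2×0.59375×0.375×65, 2.4×0.625×0.375×65) = 17.367 kips/bolt; interior L_c = 2.3125 − 0.6875 = 1.625, R_n = 36.563 kips/bolt. φR_n = 0.75 × (2×17.367 + 4×36.563) = 135.7 kips.
Tension yield (gross): A_g = 5.5×0.375 = 2.0625 in². φR_n = 0.90 × 50 × 2.0625 = 92.8 kips.
Tension rupture (net): A_n = (5.5 − 2×0.75)×0.375 = 1.5 in² (U = 1.0, A_e = A_n). φR_n = 0.75 × 65 × 1.5 = 73.1 kips.
Block shear: shear path 2×[0.9375+2×2.3125] = 2×5.5625 in, A_gv = 4.1719, A_nv = 2×(5.5625 − 2.5×0.75)×0.375 = 2.7656 in²; tension across gage: (1.6875 − 1×0.75)×0.375 = 0.35156 in². R_n = min(0.6×65×2.7656, 0.6×50×4.1719) + 1.0×65×0.35156 = min(107.86, 125.16) + 22.851 = 130.71 kips. φR_n = 0.75 × 130.71 = 98.0 kips.
Governing: min(116.0, 135.7, 92.8, 73.1, 98.0) = 73.1 kips → net-section rupture.

73.1 kips (net-section rupture governs)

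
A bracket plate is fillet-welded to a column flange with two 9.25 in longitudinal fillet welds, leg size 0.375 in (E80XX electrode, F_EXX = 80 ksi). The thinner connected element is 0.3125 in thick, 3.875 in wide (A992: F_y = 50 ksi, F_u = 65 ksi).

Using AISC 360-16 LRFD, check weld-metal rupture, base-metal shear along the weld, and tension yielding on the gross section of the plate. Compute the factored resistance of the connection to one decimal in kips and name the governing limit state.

54.5 kips (gross-section yield governs)

Weld metal: throat = 0.707×0.375 = 0.26513 in, L = 2×9.25 = 18.5 in. φR_n = 0.75 × 0.6 × 80 × 0.26513 × 18.5 = 176.6 kips.
Base metal shear (0.3125 in plate): yield φR_n = 1.0×0.6×50×0.3125×18.5 = 173.4 kips; rupture φR_n = 0.75×0.6×65×0.3125×18.5 = 169.1 kips; take 169.1 kips (rupture).
Tension yield (gross): A_g = 3.875×0.3125 = 1.2109 in². φR_n = 0.90 × 50 × 1.2109 = 54.5 kips.
Governing: min(176.6, 169.1, 54.5) = 54.5 kips → gross-section yield.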